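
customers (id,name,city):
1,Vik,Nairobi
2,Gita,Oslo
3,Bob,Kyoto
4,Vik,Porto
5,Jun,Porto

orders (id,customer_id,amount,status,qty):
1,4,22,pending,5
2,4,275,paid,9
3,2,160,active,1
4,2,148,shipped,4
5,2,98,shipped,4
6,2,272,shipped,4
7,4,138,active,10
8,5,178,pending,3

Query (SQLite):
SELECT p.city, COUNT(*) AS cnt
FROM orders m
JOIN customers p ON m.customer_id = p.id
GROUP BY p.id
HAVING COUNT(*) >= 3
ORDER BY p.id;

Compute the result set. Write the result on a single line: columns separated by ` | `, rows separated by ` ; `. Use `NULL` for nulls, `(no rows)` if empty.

Oslo | 4 ; Porto | 3

Join each orders row to its customers via customer_id.
Group joined rows by customers.id; compute COUNT(*) per group.
HAVING: keep groups with count ≥ 3.
  2: ids {3, 4, 5, 6} → COUNT(*)=4
  4: ids {1, 2, 7} → COUNT(*)=3
  5: ids {8} → COUNT(*)=1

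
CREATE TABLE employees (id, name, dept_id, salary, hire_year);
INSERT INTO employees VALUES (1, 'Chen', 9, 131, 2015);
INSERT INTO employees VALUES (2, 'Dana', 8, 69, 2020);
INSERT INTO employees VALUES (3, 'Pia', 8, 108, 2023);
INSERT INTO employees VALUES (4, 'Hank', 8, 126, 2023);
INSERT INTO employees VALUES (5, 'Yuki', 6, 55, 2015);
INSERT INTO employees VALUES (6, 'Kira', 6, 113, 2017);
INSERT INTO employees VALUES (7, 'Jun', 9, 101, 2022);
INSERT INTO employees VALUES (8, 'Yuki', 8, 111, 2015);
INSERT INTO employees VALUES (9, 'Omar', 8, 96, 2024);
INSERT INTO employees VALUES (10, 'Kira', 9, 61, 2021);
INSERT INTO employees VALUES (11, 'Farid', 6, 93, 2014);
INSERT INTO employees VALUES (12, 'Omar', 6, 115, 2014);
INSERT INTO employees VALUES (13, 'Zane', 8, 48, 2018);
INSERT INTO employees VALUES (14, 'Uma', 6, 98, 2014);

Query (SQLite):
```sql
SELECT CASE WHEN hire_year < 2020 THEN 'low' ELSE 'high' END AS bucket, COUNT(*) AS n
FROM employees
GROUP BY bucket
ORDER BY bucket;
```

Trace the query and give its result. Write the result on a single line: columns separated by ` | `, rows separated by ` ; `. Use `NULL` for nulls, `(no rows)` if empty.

high | 6 ; low | 8

Bucket rows by hire_year < 2020 → 'low' else 'high'; count each bucket.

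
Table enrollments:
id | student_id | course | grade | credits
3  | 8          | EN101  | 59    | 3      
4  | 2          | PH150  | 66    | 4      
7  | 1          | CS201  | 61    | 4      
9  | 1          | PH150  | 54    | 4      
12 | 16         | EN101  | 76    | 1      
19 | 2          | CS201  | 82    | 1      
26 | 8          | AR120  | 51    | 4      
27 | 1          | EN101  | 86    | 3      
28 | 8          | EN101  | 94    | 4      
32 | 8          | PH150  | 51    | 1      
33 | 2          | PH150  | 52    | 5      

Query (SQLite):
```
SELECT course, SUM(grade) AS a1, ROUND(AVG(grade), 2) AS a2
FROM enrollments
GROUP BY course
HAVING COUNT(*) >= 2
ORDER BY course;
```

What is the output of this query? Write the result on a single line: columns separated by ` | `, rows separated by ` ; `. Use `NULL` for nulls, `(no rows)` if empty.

Group enrollments by course.
Per group compute: SUM(grade), ROUND(AVG(grade), 2).
HAVING: drop groups with fewer than 2 rows.
  AR120: ids {26} → SUM(grade)=51, ROUND(AVG(grade), 2)=51
  CS201: ids {7, 19} → SUM(grade)=143, ROUND(AVG(grade), 2)=71.5
  EN101: ids {3, 12, 27, 28} → SUM(grade)=315, ROUND(AVG(grade), 2)=78.75
  PH150: ids {4, 9, 32, 33} → SUM(grade)=223, ROUND(AVG(grade), 2)=55.75

CS201 | 143 | 71.5 ; EN101 | 315 | 78.75 ; PH150 | 223 | 55.75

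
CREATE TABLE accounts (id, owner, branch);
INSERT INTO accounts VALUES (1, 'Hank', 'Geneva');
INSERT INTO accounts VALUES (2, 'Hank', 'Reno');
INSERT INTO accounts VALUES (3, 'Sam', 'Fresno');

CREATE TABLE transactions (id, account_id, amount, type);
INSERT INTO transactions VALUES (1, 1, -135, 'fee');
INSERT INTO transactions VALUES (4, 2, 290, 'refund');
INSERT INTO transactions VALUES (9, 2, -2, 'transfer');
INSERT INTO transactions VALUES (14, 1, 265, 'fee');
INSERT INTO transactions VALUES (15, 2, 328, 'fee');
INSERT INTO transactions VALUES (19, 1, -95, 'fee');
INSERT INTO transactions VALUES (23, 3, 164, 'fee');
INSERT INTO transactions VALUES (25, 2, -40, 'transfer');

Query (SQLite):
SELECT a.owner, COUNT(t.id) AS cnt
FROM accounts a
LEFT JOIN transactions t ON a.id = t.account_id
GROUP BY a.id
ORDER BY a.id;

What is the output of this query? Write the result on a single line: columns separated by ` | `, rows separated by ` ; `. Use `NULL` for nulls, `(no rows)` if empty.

Hank | 3 ; Hank | 4 ; Sam | 1

LEFT JOIN keeps every accounts row; unmatched ones get NULL for transactions columns.
Group by accounts.id and compute COUNT(t.id). COUNT(col) of an all-NULL group is 0.
  1: ids {1, 14, 19} → COUNT(t.id)=3
  2: ids {4, 9, 15, 25} → COUNT(t.id)=4
  3: ids {23} → COUNT(t.id)=1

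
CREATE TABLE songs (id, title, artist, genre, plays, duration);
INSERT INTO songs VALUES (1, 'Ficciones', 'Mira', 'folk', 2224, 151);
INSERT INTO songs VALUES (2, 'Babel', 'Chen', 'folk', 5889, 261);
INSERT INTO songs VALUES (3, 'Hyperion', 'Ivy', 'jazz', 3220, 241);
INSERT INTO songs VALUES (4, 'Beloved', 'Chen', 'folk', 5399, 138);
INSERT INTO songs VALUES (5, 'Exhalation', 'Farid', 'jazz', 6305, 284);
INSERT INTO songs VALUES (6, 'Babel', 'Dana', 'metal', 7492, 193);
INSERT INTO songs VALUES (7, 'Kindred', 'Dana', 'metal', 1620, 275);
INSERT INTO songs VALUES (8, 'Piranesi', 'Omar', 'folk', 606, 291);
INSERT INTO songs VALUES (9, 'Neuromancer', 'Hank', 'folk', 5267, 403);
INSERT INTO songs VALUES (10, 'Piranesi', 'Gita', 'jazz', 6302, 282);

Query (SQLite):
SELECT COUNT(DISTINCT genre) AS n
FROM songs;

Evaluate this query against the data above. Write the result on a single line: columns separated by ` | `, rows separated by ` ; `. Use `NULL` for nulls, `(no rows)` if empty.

Count distinct non-NULL genre values.

3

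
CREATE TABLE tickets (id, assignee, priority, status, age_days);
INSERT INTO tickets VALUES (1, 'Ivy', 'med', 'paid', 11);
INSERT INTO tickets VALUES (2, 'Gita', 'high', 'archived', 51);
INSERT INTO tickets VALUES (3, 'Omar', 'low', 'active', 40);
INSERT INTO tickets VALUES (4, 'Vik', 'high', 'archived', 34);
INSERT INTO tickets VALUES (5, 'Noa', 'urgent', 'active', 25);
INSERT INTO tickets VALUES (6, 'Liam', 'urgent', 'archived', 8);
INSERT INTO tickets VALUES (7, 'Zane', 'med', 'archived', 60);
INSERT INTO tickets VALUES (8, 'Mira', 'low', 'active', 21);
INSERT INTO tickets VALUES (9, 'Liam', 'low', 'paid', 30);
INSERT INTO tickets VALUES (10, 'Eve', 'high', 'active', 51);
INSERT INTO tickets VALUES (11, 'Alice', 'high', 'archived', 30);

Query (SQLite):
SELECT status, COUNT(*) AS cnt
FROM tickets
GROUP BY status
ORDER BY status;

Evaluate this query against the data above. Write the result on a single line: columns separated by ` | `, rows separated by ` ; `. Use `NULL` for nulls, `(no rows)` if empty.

active | 4 ; archived | 5 ; paid | 2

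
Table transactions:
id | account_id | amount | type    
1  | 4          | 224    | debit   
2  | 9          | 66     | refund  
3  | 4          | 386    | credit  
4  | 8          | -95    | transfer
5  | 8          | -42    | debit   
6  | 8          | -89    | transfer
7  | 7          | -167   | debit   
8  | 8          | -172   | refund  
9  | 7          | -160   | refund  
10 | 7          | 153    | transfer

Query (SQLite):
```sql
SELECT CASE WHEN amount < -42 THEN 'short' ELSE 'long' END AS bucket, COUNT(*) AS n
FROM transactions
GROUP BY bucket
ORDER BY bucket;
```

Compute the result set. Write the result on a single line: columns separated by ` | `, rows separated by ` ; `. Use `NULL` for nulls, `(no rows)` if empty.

Bucket rows by amount < -42 → 'short' else 'long'; count each bucket.

long | 5 ; short | 5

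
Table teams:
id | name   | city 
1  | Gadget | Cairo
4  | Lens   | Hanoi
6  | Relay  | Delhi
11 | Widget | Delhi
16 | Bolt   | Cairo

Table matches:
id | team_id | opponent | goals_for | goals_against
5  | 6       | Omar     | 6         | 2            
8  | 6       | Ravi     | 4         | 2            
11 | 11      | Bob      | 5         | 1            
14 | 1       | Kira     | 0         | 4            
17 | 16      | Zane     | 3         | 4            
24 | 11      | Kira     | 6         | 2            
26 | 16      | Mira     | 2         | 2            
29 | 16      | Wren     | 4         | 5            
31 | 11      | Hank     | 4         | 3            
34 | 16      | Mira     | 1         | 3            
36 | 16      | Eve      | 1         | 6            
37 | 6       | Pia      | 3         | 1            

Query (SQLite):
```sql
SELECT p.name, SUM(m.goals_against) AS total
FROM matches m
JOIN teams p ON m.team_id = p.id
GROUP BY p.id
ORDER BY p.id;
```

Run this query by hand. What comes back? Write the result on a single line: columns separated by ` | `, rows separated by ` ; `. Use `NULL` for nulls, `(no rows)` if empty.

Gadget | 4 ; Relay | 5 ; Widget | 6 ; Bolt | 20

Join each matches row to its teams via team_id.
Group joined rows by teams.id; compute SUM(m.goals_against) per group.
  1: ids {14} → SUM(m.goals_against)=4
  6: ids {5, 8, 37} → SUM(m.goals_against)=5
  11: ids {11, 24, 31} → SUM(m.goals_against)=6
  16: ids {17, 26, 29, 34, 36} → SUM(m.goals_against)=20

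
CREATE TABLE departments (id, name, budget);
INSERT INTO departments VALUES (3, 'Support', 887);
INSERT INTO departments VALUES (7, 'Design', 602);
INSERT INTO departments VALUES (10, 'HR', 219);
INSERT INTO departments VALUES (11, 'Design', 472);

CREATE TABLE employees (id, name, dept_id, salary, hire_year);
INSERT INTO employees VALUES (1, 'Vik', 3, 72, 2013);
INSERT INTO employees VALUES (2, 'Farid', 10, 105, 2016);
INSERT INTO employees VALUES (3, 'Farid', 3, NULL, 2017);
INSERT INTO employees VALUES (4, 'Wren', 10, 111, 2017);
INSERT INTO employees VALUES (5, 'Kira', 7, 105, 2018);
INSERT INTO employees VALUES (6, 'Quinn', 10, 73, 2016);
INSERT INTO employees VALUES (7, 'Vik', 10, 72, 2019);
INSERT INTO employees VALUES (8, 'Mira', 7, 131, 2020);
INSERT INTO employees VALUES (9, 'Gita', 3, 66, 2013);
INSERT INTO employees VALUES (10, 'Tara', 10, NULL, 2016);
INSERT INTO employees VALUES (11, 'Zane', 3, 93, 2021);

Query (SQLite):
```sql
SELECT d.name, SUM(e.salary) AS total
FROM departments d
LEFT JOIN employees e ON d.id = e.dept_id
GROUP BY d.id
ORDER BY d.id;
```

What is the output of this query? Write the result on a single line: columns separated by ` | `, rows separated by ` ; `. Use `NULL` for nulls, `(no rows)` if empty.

LEFT JOIN keeps every departments row; unmatched ones get NULL for employees columns.
Group by departments.id and compute SUM(e.salary). SUM over an all-NULL group is NULL.
  3: ids {1, 3, 9, 11} → SUM(e.salary)=231
  7: ids {5, 8} → SUM(e.salary)=236
  10: ids {2, 4, 6, 7, 10} → SUM(e.salary)=361
  11: ids {—} → SUM(e.salary)=NULL

Support | 231 ; Design | 236 ; HR | 361 ; Design | NULL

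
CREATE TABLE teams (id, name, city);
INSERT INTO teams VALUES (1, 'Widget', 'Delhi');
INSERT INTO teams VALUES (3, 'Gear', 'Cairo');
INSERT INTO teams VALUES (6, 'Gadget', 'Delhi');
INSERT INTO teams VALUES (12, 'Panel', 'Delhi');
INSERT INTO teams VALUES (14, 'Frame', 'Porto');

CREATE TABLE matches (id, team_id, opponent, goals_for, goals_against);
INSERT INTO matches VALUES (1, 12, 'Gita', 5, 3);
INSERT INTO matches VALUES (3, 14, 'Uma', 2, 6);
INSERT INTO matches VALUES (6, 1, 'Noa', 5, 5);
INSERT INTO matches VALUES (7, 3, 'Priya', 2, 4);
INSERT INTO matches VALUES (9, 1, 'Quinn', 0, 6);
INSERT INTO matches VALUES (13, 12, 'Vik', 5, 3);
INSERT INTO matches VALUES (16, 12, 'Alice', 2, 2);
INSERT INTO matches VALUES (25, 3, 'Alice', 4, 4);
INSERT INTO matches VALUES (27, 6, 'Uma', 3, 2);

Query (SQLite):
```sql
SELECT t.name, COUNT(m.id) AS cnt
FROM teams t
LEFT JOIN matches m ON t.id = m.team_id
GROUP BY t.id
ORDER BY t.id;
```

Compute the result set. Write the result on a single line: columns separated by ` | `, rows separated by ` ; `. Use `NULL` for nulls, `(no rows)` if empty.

Widget | 2 ; Gear | 2 ; Gadget | 1 ; Panel | 3 ; Frame | 1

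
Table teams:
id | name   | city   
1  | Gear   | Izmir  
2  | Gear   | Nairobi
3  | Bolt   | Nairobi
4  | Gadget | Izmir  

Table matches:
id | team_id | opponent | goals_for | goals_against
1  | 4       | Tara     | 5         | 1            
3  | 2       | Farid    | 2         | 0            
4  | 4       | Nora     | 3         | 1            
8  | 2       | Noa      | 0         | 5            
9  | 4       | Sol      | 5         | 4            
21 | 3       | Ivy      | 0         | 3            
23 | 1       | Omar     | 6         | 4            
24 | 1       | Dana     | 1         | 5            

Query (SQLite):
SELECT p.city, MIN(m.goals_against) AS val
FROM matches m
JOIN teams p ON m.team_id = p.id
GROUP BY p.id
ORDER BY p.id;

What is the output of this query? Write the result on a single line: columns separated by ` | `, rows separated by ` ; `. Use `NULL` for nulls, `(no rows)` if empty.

Izmir | 4 ; Nairobi | 0 ; Nairobi | 3 ; Izmir | 1

Join each matches row to its teams via team_id.
Group joined rows by teams.id; compute MIN(m.goals_against) per group.
  1: ids {23, 24} → MIN(m.goals_against)=4
  2: ids {3, 8} → MIN(m.goals_against)=0
  3: ids {21} → MIN(m.goals_against)=3
  4: ids {1, 4, 9} → MIN(m.goals_against)=1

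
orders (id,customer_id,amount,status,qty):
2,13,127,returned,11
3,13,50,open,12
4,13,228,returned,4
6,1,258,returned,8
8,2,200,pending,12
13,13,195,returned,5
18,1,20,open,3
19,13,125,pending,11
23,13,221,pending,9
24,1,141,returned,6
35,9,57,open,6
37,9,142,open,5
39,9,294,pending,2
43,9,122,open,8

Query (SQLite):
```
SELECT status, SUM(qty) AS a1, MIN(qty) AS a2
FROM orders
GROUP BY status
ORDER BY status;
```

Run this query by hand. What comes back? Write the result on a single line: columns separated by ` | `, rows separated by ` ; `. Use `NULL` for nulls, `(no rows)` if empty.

Group orders by status.
Per group compute: SUM(qty), MIN(qty).
  open: ids {3, 18, 35, 37, 43} → SUM(qty)=34, MIN(qty)=3
  pending: ids {8, 19, 23, 39} → SUM(qty)=34, MIN(qty)=2
  returned: ids {2, 4, 6, 13, 24} → SUM(qty)=34, MIN(qty)=4

open | 34 | 3 ; pending | 34 | 2 ; returned | 34 | 4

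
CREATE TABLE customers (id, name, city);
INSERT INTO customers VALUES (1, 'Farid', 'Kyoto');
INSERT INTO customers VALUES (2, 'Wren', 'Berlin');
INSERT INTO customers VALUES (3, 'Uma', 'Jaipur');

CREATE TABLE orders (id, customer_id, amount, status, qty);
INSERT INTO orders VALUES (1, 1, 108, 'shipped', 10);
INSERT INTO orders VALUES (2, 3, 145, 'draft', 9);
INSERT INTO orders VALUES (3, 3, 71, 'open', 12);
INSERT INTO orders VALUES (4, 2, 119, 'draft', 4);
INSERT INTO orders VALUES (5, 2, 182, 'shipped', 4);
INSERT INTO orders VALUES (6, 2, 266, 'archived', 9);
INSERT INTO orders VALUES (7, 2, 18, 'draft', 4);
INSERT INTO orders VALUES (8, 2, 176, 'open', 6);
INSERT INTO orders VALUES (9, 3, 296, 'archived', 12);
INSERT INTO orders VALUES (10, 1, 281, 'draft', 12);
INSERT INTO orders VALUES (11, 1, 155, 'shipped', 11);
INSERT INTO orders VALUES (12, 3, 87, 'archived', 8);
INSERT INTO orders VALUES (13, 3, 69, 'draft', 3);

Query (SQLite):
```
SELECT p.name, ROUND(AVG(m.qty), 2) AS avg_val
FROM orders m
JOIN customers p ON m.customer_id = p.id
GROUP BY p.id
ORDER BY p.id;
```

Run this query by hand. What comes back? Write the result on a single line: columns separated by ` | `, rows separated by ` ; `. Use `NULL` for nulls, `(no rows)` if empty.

Farid | 11 ; Wren | 5.4 ; Uma | 8.8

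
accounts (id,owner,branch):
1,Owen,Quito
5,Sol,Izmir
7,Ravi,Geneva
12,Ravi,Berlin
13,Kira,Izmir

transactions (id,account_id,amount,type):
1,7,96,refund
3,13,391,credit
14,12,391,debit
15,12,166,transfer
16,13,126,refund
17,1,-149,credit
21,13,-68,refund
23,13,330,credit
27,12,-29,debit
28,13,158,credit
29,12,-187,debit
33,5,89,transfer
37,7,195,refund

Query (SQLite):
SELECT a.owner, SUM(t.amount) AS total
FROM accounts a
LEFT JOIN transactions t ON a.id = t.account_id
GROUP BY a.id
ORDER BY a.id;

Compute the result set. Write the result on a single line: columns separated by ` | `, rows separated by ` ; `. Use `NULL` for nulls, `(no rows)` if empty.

Owen | -149 ; Sol | 89 ; Ravi | 291 ; Ravi | 341 ; Kira | 937

LEFT JOIN keeps every accounts row; unmatched ones get NULL for transactions columns.
Group by accounts.id and compute SUM(t.amount). SUM over an all-NULL group is NULL.
  1: ids {17} → SUM(t.amount)=-149
  5: ids {33} → SUM(t.amount)=89
  7: ids {1, 37} → SUM(t.amount)=291
  12: ids {14, 15, 27, 29} → SUM(t.amount)=341
  13: ids {3, 16, 21, 23, 28} → SUM(t.amount)=937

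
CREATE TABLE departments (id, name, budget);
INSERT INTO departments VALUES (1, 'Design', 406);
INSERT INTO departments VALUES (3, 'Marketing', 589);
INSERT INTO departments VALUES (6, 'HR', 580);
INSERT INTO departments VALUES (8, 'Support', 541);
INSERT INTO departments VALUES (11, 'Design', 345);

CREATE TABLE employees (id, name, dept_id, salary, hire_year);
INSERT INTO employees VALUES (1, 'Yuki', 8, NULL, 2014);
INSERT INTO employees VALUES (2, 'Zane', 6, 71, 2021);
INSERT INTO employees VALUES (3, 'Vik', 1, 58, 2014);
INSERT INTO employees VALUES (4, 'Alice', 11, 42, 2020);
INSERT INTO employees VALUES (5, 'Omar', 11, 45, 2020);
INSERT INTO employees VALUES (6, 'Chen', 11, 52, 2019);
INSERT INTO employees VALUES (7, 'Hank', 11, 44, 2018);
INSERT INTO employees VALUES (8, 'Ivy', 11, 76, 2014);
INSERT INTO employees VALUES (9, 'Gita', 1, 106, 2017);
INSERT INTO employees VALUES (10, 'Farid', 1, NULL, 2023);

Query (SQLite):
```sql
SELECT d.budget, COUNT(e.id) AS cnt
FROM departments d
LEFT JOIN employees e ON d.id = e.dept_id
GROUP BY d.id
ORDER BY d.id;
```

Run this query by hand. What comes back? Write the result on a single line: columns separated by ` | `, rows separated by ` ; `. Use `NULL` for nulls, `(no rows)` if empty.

406 | 3 ; 589 | 0 ; 580 | 1 ; 541 | 1 ; 345 | 5

LEFT JOIN keeps every departments row; unmatched ones get NULL for employees columns.
Group by departments.id and compute COUNT(e.id). COUNT(col) of an all-NULL group is 0.
  1: ids {3, 9, 10} → COUNT(e.id)=3
  3: ids {—} → COUNT(e.id)=0
  6: ids {2} → COUNT(e.id)=1
  8: ids {1} → COUNT(e.id)=1
  11: ids {4, 5, 6, 7, 8} → COUNT(e.id)=5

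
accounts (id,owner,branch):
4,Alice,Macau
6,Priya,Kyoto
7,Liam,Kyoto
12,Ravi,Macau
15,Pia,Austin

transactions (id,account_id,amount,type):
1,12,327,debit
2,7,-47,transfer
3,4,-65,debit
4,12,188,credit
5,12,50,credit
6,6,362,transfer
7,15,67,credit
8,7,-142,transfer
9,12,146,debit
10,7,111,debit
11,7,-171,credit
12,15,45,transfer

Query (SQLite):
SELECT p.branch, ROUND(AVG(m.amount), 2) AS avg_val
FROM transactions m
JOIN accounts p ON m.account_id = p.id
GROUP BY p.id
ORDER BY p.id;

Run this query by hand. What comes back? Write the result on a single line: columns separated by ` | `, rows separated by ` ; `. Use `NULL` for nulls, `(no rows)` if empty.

Join each transactions row to its accounts via account_id.
Group joined rows by accounts.id; compute ROUND(AVG(m.amount), 2) per group.
  4: ids {3} → ROUND(AVG(m.amount), 2)=-65
  6: ids {6} → ROUND(AVG(m.amount), 2)=362
  7: ids {2, 8, 10, 11} → ROUND(AVG(m.amount), 2)=-62.25
  12: ids {1, 4, 5, 9} → ROUND(AVG(m.amount), 2)=177.75
  15: ids {7, 12} → ROUND(AVG(m.amount), 2)=56

Macau | -65 ; Kyoto | 362 ; Kyoto | -62.25 ; Macau | 177.75 ; Austin | 56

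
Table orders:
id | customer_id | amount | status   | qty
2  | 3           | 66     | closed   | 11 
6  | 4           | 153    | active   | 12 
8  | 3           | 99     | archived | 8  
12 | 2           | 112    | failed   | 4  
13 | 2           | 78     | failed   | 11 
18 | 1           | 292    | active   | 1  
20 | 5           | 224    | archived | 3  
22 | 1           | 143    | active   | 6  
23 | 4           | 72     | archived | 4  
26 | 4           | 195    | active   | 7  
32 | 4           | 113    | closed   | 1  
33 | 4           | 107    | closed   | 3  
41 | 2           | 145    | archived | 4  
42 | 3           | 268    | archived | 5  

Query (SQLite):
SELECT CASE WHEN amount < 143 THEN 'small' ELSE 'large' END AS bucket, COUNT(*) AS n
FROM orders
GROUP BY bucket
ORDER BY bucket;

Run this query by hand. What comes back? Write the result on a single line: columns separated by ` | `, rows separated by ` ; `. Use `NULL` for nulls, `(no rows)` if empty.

large | 7 ; small | 7

Bucket rows by amount < 143 → 'small' else 'large'; count each bucket.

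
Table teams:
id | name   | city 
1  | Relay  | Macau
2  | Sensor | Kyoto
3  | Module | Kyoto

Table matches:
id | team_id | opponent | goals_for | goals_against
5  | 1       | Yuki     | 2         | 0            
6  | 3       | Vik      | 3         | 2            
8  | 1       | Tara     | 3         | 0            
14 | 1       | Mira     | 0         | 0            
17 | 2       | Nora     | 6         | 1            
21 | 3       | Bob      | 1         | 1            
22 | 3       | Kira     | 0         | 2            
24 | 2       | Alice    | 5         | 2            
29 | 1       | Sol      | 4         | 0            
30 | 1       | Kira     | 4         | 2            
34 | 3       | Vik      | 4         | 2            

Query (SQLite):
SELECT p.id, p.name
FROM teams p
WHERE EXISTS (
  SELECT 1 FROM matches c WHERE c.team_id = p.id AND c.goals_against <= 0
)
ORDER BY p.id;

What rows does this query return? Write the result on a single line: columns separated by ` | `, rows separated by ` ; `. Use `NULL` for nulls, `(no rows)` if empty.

For each teams row, check whether any matches with matching team_id has goals_against <= 0.
Keep rows where that is true.

1 | Relay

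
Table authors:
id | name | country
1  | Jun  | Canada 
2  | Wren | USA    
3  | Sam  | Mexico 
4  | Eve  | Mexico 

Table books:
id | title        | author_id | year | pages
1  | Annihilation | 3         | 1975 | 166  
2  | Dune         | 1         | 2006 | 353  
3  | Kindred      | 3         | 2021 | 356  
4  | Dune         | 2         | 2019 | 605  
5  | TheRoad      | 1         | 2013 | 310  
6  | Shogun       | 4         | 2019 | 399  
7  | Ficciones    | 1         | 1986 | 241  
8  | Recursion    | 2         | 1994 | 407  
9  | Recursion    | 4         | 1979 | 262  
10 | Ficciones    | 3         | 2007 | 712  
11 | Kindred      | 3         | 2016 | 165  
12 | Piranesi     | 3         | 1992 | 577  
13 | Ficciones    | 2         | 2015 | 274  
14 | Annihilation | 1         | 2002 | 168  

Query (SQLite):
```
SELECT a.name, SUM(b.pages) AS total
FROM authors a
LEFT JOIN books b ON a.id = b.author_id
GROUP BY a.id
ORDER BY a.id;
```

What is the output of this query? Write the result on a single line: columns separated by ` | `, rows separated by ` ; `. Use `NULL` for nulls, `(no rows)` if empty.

LEFT JOIN keeps every authors row; unmatched ones get NULL for books columns.
Group by authors.id and compute SUM(b.pages). SUM over an all-NULL group is NULL.
  1: ids {2, 5, 7, 14} → SUM(b.pages)=1072
  2: ids {4, 8, 13} → SUM(b.pages)=1286
  3: ids {1, 3, 10, 11, 12} → SUM(b.pages)=1976
  4: ids {6, 9} → SUM(b.pages)=661

Jun | 1072 ; Wren | 1286 ; Sam | 1976 ; Eve | 661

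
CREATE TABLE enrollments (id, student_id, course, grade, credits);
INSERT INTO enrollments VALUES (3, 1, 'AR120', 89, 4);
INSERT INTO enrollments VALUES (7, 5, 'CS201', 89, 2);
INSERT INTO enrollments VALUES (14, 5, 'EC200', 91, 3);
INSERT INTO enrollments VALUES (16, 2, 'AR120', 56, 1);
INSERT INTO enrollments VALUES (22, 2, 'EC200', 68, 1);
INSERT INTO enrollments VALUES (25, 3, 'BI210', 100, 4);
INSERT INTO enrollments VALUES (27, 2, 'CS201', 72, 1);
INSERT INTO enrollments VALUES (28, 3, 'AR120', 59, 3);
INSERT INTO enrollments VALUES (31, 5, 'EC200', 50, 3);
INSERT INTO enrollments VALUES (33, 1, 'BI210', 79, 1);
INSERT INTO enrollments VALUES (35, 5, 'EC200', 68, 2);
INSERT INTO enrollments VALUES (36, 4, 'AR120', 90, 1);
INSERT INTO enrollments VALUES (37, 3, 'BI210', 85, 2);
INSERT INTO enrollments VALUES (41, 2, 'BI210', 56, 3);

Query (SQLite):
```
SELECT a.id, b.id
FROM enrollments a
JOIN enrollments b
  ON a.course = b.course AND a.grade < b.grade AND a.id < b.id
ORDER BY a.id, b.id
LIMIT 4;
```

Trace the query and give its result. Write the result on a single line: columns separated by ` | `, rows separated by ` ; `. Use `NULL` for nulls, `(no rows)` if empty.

3 | 36 ; 16 | 28 ; 16 | 36 ; 28 | 36

Pairs (a,b) with same course, a.grade < b.grade, a.id < b.id.
course groups: AR120:{3,16,28,36} BI210:{25,33,37,41} CS201:{7,27} EC200:{14,22,31,35}
Ordered by (a.id, b.id); first 4.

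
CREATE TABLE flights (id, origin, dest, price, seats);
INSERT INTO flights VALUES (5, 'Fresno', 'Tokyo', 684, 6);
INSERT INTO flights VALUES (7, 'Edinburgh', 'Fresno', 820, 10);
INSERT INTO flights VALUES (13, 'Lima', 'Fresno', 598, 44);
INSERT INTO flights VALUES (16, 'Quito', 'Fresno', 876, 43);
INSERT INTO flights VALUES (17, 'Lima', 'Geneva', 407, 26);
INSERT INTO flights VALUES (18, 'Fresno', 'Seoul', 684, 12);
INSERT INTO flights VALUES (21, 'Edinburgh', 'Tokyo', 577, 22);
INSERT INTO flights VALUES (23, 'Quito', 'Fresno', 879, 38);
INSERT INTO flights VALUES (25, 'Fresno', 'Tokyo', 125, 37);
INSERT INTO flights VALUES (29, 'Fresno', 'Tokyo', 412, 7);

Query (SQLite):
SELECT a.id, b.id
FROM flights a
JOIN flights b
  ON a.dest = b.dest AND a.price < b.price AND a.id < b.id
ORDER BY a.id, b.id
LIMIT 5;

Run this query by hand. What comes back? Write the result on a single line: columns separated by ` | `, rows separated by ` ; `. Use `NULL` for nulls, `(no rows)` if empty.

7 | 16 ; 7 | 23 ; 13 | 16 ; 13 | 23 ; 16 | 23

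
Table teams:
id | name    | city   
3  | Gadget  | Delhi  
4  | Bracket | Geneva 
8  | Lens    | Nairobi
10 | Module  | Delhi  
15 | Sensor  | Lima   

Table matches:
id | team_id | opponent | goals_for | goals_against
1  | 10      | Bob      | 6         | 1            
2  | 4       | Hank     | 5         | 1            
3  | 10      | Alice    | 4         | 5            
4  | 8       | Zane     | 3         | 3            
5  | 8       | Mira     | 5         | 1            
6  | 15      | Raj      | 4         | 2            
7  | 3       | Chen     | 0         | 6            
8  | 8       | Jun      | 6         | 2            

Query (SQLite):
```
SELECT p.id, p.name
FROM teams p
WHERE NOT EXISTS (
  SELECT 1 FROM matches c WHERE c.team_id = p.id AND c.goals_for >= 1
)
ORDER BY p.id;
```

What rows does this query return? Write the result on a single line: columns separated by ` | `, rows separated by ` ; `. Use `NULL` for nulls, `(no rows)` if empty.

For each teams row, check whether any matches with matching team_id has goals_for >= 1.
Keep rows where that is false.

3 | Gadget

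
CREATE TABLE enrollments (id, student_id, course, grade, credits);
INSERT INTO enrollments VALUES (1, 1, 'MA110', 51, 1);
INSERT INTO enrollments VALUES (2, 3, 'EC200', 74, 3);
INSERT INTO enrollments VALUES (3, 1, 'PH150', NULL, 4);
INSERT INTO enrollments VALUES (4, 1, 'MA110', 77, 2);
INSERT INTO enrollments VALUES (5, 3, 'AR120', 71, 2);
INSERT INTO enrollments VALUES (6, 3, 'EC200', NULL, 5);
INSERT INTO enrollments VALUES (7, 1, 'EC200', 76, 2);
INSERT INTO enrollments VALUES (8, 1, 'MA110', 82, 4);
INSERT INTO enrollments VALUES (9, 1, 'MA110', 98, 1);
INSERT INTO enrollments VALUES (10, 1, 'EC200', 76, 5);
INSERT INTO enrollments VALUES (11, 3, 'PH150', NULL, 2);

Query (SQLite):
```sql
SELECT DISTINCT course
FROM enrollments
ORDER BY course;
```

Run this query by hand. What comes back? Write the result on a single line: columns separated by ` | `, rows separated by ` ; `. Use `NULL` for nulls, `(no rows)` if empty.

AR120 ; EC200 ; MA110 ; PH150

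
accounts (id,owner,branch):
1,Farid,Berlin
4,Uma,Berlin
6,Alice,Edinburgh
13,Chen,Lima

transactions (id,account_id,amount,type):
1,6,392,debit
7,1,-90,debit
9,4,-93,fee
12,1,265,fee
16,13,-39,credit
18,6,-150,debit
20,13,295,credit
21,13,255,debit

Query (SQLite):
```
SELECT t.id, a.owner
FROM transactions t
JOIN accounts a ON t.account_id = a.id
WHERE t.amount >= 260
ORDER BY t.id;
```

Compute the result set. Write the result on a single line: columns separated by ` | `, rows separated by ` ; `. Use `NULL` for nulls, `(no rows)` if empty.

Each transactions row matches the accounts row where account_id = accounts.id.
Then keep rows with t.amount >= 260.

1 | Alice ; 12 | Farid ; 20 | Chen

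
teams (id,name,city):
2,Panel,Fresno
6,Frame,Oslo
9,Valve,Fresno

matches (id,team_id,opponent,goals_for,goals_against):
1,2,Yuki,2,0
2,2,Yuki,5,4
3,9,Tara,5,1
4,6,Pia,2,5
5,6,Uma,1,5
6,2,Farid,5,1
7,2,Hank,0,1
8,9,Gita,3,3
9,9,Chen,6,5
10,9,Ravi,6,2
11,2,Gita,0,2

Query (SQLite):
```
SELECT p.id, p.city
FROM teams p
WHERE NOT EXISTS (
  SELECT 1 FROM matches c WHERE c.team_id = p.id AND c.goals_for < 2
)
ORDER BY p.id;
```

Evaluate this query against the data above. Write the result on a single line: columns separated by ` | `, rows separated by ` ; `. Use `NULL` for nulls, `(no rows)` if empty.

For each teams row, check whether any matches with matching team_id has goals_for < 2.
Keep rows where that is false.

9 | Fresno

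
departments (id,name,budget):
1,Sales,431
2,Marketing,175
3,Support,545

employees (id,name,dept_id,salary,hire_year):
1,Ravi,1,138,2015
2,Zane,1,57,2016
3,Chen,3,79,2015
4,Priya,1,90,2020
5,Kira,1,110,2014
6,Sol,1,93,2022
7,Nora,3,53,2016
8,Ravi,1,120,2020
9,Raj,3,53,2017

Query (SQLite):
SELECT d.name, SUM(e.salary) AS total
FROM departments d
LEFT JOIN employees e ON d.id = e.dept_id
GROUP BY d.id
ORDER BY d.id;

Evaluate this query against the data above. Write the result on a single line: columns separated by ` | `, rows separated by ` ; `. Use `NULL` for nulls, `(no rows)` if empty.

Sales | 608 ; Marketing | NULL ; Support | 185

LEFT JOIN keeps every departments row; unmatched ones get NULL for employees columns.
Group by departments.id and compute SUM(e.salary). SUM over an all-NULL group is NULL.
  1: ids {1, 2, 4, 5, 6, 8} → SUM(e.salary)=608
  2: ids {—} → SUM(e.salary)=NULL
  3: ids {3, 7, 9} → SUM(e.salary)=185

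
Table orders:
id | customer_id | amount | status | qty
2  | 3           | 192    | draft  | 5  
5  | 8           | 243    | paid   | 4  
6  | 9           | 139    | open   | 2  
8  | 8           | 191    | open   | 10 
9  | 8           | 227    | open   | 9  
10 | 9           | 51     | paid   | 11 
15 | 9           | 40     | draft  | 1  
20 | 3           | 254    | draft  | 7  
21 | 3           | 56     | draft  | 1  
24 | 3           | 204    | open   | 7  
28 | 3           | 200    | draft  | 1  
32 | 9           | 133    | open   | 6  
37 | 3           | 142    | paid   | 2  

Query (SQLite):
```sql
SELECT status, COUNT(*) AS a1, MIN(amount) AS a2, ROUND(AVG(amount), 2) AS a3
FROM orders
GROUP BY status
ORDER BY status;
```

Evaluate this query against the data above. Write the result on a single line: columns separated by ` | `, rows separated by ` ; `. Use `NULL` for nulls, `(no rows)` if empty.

Group orders by status.
Per group compute: COUNT(*), MIN(amount), ROUND(AVG(amount), 2).
  draft: ids {2, 15, 20, 21, 28} → COUNT(*)=5, MIN(amount)=40, ROUND(AVG(amount), 2)=148.4
  open: ids {6, 8, 9, 24, 32} → COUNT(*)=5, MIN(amount)=133, ROUND(AVG(amount), 2)=178.8
  paid: ids {5, 10, 37} → COUNT(*)=3, MIN(amount)=51, ROUND(AVG(amount), 2)=145.33

draft | 5 | 40 | 148.4 ; open | 5 | 133 | 178.8 ; paid | 3 | 51 | 145.33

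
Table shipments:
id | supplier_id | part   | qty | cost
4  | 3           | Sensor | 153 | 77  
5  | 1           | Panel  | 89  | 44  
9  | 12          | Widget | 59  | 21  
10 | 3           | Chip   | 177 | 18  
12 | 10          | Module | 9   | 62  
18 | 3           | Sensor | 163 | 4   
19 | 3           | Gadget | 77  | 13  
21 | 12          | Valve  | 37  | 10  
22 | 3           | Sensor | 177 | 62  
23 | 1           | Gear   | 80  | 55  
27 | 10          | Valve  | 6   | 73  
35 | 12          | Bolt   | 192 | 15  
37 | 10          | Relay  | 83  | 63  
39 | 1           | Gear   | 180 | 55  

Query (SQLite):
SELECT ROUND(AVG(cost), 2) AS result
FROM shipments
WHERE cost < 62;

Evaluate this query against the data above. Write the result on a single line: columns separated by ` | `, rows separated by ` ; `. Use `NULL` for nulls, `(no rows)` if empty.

26.11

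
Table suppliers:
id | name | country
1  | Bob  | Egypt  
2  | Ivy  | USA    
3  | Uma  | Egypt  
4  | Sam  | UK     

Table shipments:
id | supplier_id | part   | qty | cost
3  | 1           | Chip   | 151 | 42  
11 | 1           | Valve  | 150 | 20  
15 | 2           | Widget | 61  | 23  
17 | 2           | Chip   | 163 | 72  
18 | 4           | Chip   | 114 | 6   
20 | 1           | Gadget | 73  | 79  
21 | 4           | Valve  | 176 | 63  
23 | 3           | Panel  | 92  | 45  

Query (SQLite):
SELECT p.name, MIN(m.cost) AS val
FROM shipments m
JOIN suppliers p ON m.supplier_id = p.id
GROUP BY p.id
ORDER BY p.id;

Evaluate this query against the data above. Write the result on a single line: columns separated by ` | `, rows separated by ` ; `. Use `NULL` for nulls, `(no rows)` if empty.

Bob | 20 ; Ivy | 23 ; Uma | 45 ; Sam | 6

Join each shipments row to its suppliers via supplier_id.
Group joined rows by suppliers.id; compute MIN(m.cost) per group.
  1: ids {3, 11, 20} → MIN(m.cost)=20
  2: ids {15, 17} → MIN(m.cost)=23
  3: ids {23} → MIN(m.cost)=45
  4: ids {18, 21} → MIN(m.cost)=6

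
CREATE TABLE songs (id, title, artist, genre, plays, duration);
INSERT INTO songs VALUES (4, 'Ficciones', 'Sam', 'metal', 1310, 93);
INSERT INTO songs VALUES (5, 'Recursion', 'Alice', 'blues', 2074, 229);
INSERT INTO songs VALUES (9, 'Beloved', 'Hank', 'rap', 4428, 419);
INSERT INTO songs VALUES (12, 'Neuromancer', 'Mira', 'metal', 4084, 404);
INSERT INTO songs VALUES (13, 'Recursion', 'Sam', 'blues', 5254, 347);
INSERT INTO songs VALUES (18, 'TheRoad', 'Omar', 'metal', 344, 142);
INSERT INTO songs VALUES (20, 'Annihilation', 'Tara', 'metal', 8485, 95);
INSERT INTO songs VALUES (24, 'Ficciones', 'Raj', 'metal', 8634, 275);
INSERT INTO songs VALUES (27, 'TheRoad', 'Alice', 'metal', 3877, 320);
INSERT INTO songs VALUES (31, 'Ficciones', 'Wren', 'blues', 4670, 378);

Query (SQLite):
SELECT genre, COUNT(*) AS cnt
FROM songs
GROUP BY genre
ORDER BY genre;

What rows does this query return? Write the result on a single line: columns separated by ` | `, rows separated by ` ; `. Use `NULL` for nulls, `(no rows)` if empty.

blues | 3 ; metal | 6 ; rap | 1

Partition songs by genre; compute COUNT(*) within each group.
  blues: ids {5, 13, 31} → COUNT(*)=3
  metal: ids {4, 12, 18, 20, 24, 27} → COUNT(*)=6
  rap: ids {9} → COUNT(*)=1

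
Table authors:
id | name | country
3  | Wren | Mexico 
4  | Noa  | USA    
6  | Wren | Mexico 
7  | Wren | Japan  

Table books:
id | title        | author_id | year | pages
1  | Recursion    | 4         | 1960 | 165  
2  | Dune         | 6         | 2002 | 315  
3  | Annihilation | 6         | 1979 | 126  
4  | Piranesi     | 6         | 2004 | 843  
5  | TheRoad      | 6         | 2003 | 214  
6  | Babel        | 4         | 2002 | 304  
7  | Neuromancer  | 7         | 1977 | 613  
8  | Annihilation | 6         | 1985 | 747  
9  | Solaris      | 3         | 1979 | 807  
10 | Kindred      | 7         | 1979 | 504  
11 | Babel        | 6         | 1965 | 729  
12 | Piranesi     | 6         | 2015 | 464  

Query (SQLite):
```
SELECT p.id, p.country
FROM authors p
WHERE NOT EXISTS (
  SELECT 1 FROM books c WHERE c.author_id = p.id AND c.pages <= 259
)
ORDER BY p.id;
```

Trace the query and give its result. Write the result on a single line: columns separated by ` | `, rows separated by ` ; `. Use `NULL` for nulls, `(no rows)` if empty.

For each authors row, check whether any books with matching author_id has pages <= 259.
Keep rows where that is false.

3 | Mexico ; 7 | Japan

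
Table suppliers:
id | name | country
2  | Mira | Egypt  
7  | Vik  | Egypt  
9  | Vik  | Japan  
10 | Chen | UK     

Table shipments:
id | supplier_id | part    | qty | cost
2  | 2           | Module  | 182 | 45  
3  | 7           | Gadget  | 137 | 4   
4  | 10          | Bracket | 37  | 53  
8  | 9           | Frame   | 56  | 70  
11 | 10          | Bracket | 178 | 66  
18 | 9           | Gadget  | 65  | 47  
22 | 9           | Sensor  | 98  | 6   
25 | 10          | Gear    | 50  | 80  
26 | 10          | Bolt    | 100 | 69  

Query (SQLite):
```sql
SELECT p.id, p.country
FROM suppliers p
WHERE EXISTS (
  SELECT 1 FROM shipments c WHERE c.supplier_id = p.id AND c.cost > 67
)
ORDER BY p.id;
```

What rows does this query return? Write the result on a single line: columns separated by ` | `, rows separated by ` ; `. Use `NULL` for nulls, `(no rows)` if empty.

For each suppliers row, check whether any shipments with matching supplier_id has cost > 67.
Keep rows where that is true.

9 | Japan ; 10 | UK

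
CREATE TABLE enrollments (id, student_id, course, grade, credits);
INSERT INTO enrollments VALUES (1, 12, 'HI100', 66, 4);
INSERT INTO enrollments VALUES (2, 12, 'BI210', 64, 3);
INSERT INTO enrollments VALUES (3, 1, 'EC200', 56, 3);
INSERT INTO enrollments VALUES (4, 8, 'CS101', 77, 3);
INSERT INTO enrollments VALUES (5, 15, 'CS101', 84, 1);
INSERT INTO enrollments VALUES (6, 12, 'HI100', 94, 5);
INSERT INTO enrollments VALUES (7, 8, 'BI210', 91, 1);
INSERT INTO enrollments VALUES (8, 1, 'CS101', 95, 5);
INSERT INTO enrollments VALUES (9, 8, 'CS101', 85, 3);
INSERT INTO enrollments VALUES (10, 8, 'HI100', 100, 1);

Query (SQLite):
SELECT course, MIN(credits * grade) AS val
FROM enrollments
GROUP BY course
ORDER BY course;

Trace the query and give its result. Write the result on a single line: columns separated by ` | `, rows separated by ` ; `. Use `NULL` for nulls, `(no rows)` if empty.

BI210 | 91 ; CS101 | 84 ; EC200 | 168 ; HI100 | 100

For each row compute credits * grade.
Group by course; take MIN of the expression per group.
  BI210: ids {2, 7} → MIN(credits * grade)=91
  CS101: ids {4, 5, 8, 9} → MIN(credits * grade)=84
  EC200: ids {3} → MIN(credits * grade)=168
  HI100: ids {1, 6, 10} → MIN(credits * grade)=100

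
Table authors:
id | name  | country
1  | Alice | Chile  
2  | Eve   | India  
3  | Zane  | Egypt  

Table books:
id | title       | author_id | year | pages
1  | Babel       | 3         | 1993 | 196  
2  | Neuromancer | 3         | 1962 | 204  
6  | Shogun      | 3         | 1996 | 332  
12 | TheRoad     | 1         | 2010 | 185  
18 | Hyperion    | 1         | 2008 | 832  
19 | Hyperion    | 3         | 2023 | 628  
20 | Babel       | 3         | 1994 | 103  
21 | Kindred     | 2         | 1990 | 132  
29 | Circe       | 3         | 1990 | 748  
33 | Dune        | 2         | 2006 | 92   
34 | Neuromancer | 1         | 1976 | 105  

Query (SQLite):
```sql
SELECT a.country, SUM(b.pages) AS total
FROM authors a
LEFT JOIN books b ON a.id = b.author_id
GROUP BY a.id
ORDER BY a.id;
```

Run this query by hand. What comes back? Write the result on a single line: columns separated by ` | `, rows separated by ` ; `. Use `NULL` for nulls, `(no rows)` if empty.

Chile | 1122 ; India | 224 ; Egypt | 2211

LEFT JOIN keeps every authors row; unmatched ones get NULL for books columns.
Group by authors.id and compute SUM(b.pages). SUM over an all-NULL group is NULL.
  1: ids {12, 18, 34} → SUM(b.pages)=1122
  2: ids {21, 33} → SUM(b.pages)=224
  3: ids {1, 2, 6, 19, 20, 29} → SUM(b.pages)=2211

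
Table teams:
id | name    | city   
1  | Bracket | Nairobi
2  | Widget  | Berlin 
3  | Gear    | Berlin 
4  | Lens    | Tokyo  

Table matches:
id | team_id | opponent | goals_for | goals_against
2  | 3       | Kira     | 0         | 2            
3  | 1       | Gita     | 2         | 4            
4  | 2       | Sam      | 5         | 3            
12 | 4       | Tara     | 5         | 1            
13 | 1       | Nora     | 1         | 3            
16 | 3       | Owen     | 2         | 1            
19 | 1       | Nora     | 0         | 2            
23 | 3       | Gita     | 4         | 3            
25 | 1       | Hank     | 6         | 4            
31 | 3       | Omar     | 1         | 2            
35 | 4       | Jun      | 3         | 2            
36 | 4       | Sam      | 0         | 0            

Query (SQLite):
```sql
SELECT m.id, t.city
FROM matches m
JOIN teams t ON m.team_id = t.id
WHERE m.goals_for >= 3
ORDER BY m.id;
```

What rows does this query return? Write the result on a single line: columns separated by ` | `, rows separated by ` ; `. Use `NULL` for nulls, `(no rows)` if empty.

4 | Berlin ; 12 | Tokyo ; 23 | Berlin ; 25 | Nairobi ; 35 | Tokyo

Each matches row matches the teams row where team_id = teams.id.
Then keep rows with m.goals_for >= 3.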